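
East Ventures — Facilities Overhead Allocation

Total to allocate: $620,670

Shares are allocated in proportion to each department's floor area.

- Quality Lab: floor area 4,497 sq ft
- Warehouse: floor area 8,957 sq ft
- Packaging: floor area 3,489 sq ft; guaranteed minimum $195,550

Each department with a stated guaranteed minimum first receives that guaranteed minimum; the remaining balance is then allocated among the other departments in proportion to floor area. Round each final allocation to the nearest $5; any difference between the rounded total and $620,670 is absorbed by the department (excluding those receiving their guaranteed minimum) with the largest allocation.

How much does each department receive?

Quality Lab: $142,095 | Warehouse: $283,025 | Packaging: $195,550

Guaranteed amounts: Packaging $195,550. Remaining pool $425,120.
Remaining pool split over remaining floor area 13,454: Quality Lab 142,096.38 → $142,095; Warehouse 283,023.62 → $283,025.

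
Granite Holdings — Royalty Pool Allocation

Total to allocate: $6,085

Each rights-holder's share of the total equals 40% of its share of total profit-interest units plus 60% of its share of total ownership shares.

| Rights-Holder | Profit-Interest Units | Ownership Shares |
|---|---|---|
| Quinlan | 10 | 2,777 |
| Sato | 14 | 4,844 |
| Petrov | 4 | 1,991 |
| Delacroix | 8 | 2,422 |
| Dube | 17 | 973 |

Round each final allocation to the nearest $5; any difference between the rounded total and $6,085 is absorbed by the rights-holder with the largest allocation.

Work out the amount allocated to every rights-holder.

Totals — profit-interest units 53, ownership shares 13,007.
Composite weights (40% profit-interest units + 60% ownership shares): Quinlan 0.2036; Sato 0.3291; Petrov 0.1220; Delacroix 0.1721; Dube 0.1732.
Unrounded shares: Quinlan 1,238.74; Sato 2,002.63; Petrov 742.56; Delacroix 1,047.24; Dube 1,053.83.
Rounded to nearest $5: Quinlan $1,240; Sato $2,005; Petrov $745; Delacroix $1,045; Dube $1,055. Sum = $6,090.
Difference $6,085 − $6,090 = −$5 applied to largest allocation (Sato): Sato becomes $2,000.

Quinlan: $1,240; Sato: $2,000; Petrov: $745; Delacroix: $1,045; Dube: $1,055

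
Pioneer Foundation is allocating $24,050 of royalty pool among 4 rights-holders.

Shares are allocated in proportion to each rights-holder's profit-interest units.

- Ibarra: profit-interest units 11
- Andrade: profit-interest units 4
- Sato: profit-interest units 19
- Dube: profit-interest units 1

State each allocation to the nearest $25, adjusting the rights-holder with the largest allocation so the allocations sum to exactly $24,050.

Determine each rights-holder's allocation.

Ibarra: $7,550 | Andrade: $2,750 | Sato: $13,075 | Dube: $675

Total profit-interest units = 35.
Pro-rata amounts: Ibarra 11/35 × $24,050 = 7,558.57; Andrade 4/35 × $24,050 = 2,748.57; Sato 19/35 × $24,050 = 13,055.71; Dube 1/35 × $24,050 = 687.14.
After rounding ($25): Ibarra $7,550; Andrade $2,750; Sato $13,050; Dube $675. Sum = $24,025.
Difference $24,050 − $24,025 = +$25 applied to largest allocation (Sato): Sato becomes $13,075.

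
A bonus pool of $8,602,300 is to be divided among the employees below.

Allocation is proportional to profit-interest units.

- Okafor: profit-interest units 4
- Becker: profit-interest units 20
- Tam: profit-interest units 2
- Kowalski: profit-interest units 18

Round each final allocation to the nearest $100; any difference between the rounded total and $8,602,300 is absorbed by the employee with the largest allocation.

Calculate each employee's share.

Sum of profit-interest units: 44.
Proportional shares: Okafor 4/44 × $8,602,300 = 782,027.27; Becker 20/44 × $8,602,300 = 3,910,136.36; Tam 2/44 × $8,602,300 = 391,013.64; Kowalski 18/44 × $8,602,300 = 3,519,122.73.
After rounding ($100): Okafor $782,000; Becker $3,910,100; Tam $391,000; Kowalski $3,519,100. Sum = $8,602,200.
Difference $8,602,300 − $8,602,200 = +$100 applied to largest allocation (Becker): Becker becomes $3,910,200.

Okafor: $782,000; Becker: $3,910,200; Tam: $391,000; Kowalski: $3,519,100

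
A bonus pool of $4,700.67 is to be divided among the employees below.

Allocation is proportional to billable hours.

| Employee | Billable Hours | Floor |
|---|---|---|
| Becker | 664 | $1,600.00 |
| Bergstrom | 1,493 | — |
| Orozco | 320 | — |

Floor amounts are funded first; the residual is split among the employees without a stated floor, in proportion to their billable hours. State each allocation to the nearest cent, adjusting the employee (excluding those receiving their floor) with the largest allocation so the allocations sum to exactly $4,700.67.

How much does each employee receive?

Becker: $1,600.00 · Bergstrom: $2,553.39 · Orozco: $547.28

Fund the minimums — Becker $1,600.00. Remaining pool $3,100.67.
Remaining pool split over remaining billable hours 1,813: Bergstrom 2,553.3923 → $2,553.39; Orozco 547.2777 → $547.28.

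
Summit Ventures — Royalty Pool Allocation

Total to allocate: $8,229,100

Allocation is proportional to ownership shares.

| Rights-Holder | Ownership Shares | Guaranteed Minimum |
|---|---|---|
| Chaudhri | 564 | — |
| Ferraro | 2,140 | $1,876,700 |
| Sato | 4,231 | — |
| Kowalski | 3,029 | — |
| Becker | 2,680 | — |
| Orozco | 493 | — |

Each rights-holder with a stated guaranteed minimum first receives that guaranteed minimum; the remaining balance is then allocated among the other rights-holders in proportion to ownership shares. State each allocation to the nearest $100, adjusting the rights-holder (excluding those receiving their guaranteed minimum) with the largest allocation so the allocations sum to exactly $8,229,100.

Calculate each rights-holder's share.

Guaranteed amounts: Ferraro $1,876,700. Remaining pool $6,352,400.
Remaining pool split over remaining ownership shares 10,997: Chaudhri 325,793.73 → $325,800; Sato 2,444,030.59 → $2,444,000; Kowalski 1,749,697.15 → $1,749,700; Becker 1,548,097.84 → $1,548,100; Orozco 284,780.69 → $284,800.

Chaudhri: $325,800; Ferraro: $1,876,700; Sato: $2,444,000; Kowalski: $1,749,700; Becker: $1,548,100; Orozco: $284,800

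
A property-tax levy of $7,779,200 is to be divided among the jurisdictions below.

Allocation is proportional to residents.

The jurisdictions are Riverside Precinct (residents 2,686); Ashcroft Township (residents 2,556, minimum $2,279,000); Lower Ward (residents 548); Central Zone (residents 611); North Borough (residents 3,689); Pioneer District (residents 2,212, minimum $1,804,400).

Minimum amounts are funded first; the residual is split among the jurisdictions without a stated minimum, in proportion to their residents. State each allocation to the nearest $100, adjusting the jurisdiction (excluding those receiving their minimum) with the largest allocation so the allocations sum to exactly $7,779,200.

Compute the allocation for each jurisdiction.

Riverside Precinct: $1,317,600 · Ashcroft Township: $2,279,000 · Lower Ward: $268,800 · Central Zone: $299,700 · North Borough: $1,809,700 · Pioneer District: $1,804,400

Minimums first: Ashcroft Township $2,279,000; Pioneer District $1,804,400. Remaining pool $3,695,800.
Remaining pool split over remaining residents 7,534: Riverside Precinct 1,317,615.98 → $1,317,600; Lower Ward 268,821.13 → $268,800; Central Zone 299,725.75 → $299,700; North Borough 1,809,637.14 → $1,809,600.
Rounding difference +$100 applied to North Borough → $1,809,700.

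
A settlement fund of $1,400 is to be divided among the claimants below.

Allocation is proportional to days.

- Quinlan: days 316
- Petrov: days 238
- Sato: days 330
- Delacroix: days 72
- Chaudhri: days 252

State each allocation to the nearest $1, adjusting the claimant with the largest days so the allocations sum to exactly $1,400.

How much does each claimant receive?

Quinlan: $366 · Petrov: $276 · Sato: $383 · Delacroix: $83 · Chaudhri: $292

Days total: 1,208.
Raw shares: Quinlan 316/1,208 × $1,400 = 366.23; Petrov 238/1,208 × $1,400 = 275.83; Sato 330/1,208 × $1,400 = 382.45; Delacroix 72/1,208 × $1,400 = 83.44; Chaudhri 252/1,208 × $1,400 = 292.05.
After rounding ($1): Quinlan $366; Petrov $276; Sato $382; Delacroix $83; Chaudhri $292. Sum = $1,399.
Difference $1,400 − $1,399 = +$1 applied to largest days (Sato): Sato becomes $383.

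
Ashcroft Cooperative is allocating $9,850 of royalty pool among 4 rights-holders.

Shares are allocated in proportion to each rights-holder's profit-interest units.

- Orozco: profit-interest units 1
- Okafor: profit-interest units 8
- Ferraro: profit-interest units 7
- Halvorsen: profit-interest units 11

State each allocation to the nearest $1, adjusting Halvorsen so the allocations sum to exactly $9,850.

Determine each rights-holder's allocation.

Sum of profit-interest units: 27.
Unrounded shares: Orozco 1/27 × $9,850 = 364.81; Okafor 8/27 × $9,850 = 2,918.52; Ferraro 7/27 × $9,850 = 2,553.70; Halvorsen 11/27 × $9,850 = 4,012.96.
After rounding ($1): Orozco $365; Okafor $2,919; Ferraro $2,554; Halvorsen $4,013. Sum = $9,851.
Difference $9,850 − $9,851 = −$1 applied to Halvorsen: Halvorsen becomes $4,012.

Orozco: $365 · Okafor: $2,919 · Ferraro: $2,554 · Halvorsen: $4,012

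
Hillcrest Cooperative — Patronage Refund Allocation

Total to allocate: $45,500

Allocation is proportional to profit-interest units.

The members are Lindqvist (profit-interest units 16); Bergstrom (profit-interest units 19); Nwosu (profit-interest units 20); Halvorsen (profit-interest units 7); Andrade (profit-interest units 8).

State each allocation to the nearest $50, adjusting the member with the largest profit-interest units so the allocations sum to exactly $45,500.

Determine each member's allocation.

Total profit-interest units = 16 + 19 + 20 + 7 + 8 = 70.
Pro-rata amounts: Lindqvist 10,400.00; Bergstrom 12,350.00; Nwosu 13,000.00; Halvorsen 4,550.00; Andrade 5,200.00.
Rounded to nearest $50: Lindqvist $10,400; Bergstrom $12,350; Nwosu $13,000; Halvorsen $4,550; Andrade $5,200. Sum = $45,500.
Sum already equals the total — no adjustment.

Lindqvist: $10,400 | Bergstrom: $12,350 | Nwosu: $13,000 | Halvorsen: $4,550 | Andrade: $5,200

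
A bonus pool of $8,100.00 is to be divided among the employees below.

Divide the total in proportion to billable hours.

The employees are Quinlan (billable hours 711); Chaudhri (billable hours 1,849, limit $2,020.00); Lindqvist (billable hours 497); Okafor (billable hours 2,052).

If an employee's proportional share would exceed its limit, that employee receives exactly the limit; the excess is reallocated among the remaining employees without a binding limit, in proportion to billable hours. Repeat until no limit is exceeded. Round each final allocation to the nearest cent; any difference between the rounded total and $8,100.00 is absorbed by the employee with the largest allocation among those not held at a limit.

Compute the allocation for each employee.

Total billable hours = 5,109.
Pro-rata shares before constraints: Quinlan 1,127.2460; Chaudhri 2,931.4739; Lindqvist 787.9624; Okafor 3,253.3177.
Capped: Chaudhri ($2,020.00); remaining pool $6,080.00 reallocated over remaining billable hours 3,260.
Remaining shares: Quinlan 1,326.0368 → $1,326.04; Lindqvist 926.9202 → $926.92; Okafor 3,827.0429 → $3,827.04.

Quinlan: $1,326.04; Chaudhri: $2,020.00; Lindqvist: $926.92; Okafor: $3,827.04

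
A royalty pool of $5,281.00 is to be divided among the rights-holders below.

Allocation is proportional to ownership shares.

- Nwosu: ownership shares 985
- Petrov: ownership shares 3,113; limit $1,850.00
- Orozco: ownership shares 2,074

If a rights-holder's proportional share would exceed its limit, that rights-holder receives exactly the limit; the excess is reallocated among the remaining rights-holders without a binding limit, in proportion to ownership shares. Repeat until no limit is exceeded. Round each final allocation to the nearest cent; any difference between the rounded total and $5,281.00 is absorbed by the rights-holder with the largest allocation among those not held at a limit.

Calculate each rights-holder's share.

Combined ownership shares = 6,172.
Pro-rata shares before constraints: Nwosu 842.8038; Petrov 2,663.6022; Orozco 1,774.5940.
Cap binds for Petrov ($1,850.00); remaining pool $3,431.00 reallocated over remaining ownership shares 3,059.
Shares after redistribution: Nwosu 1,104.7842 → $1,104.78; Orozco 2,326.2158 → $2,326.22.

Nwosu: $1,104.78; Petrov: $1,850.00; Orozco: $2,326.22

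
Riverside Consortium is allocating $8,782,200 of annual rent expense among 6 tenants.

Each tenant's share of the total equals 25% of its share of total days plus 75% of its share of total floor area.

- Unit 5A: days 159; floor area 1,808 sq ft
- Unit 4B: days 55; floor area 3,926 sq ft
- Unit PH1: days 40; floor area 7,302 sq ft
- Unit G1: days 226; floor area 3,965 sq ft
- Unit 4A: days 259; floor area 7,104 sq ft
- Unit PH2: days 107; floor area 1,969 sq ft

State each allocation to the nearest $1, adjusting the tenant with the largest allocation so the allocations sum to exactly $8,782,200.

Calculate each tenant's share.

Totals — days 846, floor area 26,074.
Combined weights (25% days + 75% floor area): Unit 5A 0.0990; Unit 4B 0.1292; Unit PH1 0.2219; Unit G1 0.1808; Unit 4A 0.2809; Unit PH2 0.0883.
Unrounded shares: Unit 5A 869,364.43; Unit 4B 1,134,498.15; Unit PH1 1,948,393.86; Unit G1 1,588,131.46; Unit 4A 2,466,727.94; Unit PH2 775,084.17.
After rounding ($1): Unit 5A $869,364; Unit 4B $1,134,498; Unit PH1 $1,948,394; Unit G1 $1,588,131; Unit 4A $2,466,728; Unit PH2 $775,084. Sum = $8,782,199.
Difference $8,782,200 − $8,782,199 = +$1 applied to largest allocation (Unit 4A): Unit 4A becomes $2,466,729.

Unit 5A: $869,364 | Unit 4B: $1,134,498 | Unit PH1: $1,948,394 | Unit G1: $1,588,131 | Unit 4A: $2,466,729 | Unit PH2: $775,084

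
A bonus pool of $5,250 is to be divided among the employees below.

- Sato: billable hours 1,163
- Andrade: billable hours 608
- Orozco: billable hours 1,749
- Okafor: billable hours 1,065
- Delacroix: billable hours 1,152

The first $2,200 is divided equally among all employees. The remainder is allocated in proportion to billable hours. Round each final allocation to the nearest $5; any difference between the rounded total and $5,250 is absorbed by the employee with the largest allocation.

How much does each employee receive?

Equal tier: $2,200 ÷ 5 = $440 apiece.
Remainder $3,050 by billable hours (total 5,737): Sato 618.29 → $620; Andrade 323.24 → $325; Orozco 929.83 → $930; Okafor 566.19 → $565; Delacroix 612.45 → $610.
Totals: Sato $440 + $620 = $1,060; Andrade $440 + $325 = $765; Orozco $440 + $930 = $1,370; Okafor $440 + $565 = $1,005; Delacroix $440 + $610 = $1,050.

Sato: $1,060 · Andrade: $765 · Orozco: $1,370 · Okafor: $1,005 · Delacroix: $1,050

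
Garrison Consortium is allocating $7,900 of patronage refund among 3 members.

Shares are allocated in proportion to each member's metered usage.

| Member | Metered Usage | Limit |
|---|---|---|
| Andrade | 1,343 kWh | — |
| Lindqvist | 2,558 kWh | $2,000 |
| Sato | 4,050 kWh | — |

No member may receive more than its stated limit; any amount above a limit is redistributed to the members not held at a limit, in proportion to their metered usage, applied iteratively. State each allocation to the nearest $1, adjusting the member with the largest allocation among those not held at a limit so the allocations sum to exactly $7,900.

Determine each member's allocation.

Metered usage total: 7,951.
Proportional shares (ignoring caps): Andrade 1,334.39; Lindqvist 2,541.59; Sato 4,024.02.
Held at cap: Lindqvist ($2,000); balance $5,900 reallocated over remaining metered usage 5,393.
Remaining shares: Andrade 1,469.26 → $1,469; Sato 4,430.74 → $4,431.

Andrade: $1,469 | Lindqvist: $2,000 | Sato: $4,431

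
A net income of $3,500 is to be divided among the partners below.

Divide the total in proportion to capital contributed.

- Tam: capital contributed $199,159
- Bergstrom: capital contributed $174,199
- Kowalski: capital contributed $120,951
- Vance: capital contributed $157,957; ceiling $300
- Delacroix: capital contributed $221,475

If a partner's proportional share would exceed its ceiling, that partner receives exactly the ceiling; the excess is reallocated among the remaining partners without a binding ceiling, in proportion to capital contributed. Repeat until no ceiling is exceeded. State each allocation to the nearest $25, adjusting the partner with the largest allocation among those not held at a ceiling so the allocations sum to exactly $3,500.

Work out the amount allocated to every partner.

Tam: $900 · Bergstrom: $775 · Kowalski: $550 · Vance: $300 · Delacroix: $975

Capital contributed total: 873,741.
Proportional shares (ignoring caps): Tam 797.78; Bergstrom 697.80; Kowalski 484.50; Vance 632.74; Delacroix 887.18.
Cap binds for Vance ($300); balance $3,200 reallocated over remaining capital contributed 715,784.
Redistributed shares: Tam 890.36 → $900; Bergstrom 778.78 → $775; Kowalski 540.73 → $550; Delacroix 990.13 → $1,000.
Rounding difference −$25 applied to Delacroix → $975.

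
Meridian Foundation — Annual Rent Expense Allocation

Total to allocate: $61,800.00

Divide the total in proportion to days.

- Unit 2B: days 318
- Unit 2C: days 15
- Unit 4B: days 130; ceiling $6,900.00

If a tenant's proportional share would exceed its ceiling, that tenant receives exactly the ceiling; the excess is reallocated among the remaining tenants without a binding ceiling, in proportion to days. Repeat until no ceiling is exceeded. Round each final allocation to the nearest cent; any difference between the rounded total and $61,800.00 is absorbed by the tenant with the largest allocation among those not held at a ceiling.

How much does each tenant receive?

Days total: 463.
Pro-rata shares before constraints: Unit 2B 42,445.7883; Unit 2C 2,002.1598; Unit 4B 17,352.0518.
Cap binds for Unit 4B ($6,900.00); balance $54,900.00 reallocated over remaining days 333.
Remaining shares: Unit 2B 52,427.0270 → $52,427.03; Unit 2C 2,472.9730 → $2,472.97.

Unit 2B: $52,427.03 | Unit 2C: $2,472.97 | Unit 4B: $6,900.00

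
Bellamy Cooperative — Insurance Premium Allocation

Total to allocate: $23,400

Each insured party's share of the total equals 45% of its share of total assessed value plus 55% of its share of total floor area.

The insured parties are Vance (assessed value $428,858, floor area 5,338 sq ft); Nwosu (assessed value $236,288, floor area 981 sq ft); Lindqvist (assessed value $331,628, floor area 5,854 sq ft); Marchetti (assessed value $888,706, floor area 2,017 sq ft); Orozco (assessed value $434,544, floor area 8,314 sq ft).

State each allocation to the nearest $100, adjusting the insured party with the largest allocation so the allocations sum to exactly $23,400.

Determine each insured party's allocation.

Totals — assessed value 2,320,024, floor area 22,504.
Combined weights (45% assessed value + 55% floor area): Vance 0.2136; Nwosu 0.0698; Lindqvist 0.2074; Marchetti 0.2217; Orozco 0.2875.
Raw shares: Vance 4,999.27; Nwosu 1,633.48; Lindqvist 4,853.07; Marchetti 5,187.13; Orozco 6,727.05.
At nearest $100: Vance $5,000; Nwosu $1,600; Lindqvist $4,900; Marchetti $5,200; Orozco $6,700. Sum = $23,400.
No rounding difference to absorb.

Vance: $5,000 | Nwosu: $1,600 | Lindqvist: $4,900 | Marchetti: $5,200 | Orozco: $6,700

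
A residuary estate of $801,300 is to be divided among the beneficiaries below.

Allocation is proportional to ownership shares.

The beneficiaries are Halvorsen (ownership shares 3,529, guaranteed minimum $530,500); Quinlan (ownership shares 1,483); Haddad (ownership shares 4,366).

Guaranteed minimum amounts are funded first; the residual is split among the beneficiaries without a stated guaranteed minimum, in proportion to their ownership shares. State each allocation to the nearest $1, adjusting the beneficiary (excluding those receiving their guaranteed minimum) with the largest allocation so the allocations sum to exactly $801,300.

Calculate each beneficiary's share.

Halvorsen: $530,500 · Quinlan: $68,661 · Haddad: $202,139

Guaranteed amounts: Halvorsen $530,500. Remaining pool $270,800.
Remaining pool split over remaining ownership shares 5,849: Quinlan 68,660.69 → $68,661; Haddad 202,139.31 → $202,139.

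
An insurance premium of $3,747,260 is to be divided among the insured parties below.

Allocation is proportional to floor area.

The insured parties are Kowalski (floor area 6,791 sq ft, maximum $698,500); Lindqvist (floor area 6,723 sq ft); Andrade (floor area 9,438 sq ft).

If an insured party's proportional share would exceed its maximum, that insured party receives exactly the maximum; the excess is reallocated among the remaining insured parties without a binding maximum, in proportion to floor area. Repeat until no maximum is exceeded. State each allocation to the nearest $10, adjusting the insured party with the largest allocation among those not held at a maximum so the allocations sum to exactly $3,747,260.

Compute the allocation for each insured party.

Sum of floor area: 22,952.
Proportional shares (ignoring caps): Kowalski 1,108,733.12; Lindqvist 1,097,631.10; Andrade 1,540,895.78.
Capped: Kowalski ($698,500); balance $3,048,760 reallocated over remaining floor area 16,161.
Redistributed shares: Lindqvist 1,268,288.69 → $1,268,290; Andrade 1,780,471.31 → $1,780,470.

Kowalski: $698,500; Lindqvist: $1,268,290; Andrade: $1,780,470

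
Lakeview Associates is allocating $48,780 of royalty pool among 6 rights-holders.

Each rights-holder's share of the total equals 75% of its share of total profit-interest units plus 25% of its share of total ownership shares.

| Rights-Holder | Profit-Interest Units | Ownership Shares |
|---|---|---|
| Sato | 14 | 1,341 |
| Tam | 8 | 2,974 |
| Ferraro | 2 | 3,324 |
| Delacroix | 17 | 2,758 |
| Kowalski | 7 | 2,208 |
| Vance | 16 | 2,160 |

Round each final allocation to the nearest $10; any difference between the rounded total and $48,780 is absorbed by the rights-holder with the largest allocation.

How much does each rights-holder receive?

Profit-interest units total 64; ownership shares total 14,765.
Combined weights (75% profit-interest units + 25% ownership shares): Sato 0.1868; Tam 0.1441; Ferraro 0.0797; Delacroix 0.2459; Kowalski 0.1194; Vance 0.2241.
Unrounded shares: Sato 9,110.55; Tam 7,029.47; Ferraro 3,888.70; Delacroix 11,995.83; Kowalski 5,825.16; Vance 10,930.28.
After rounding ($10): Sato $9,110; Tam $7,030; Ferraro $3,890; Delacroix $12,000; Kowalski $5,830; Vance $10,930. Sum = $48,790.
Difference $48,780 − $48,790 = −$10 applied to largest allocation (Delacroix): Delacroix becomes $11,990.

Sato: $9,110; Tam: $7,030; Ferraro: $3,890; Delacroix: $11,990; Kowalski: $5,830; Vance: $10,930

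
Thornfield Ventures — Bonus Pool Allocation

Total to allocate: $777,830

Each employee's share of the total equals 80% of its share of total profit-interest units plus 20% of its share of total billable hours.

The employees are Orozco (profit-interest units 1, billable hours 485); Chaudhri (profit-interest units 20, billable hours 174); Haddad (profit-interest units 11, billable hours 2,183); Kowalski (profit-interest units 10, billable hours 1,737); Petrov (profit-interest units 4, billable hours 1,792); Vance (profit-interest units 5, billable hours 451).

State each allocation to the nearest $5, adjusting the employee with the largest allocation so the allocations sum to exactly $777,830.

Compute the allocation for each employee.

Orozco: $23,260; Chaudhri: $247,995; Haddad: $183,995; Kowalski: $161,620; Petrov: $89,670; Vance: $71,290

Totals — profit-interest units 51, billable hours 6,822.
Composite weights (80% profit-interest units + 20% billable hours): Orozco 0.0299; Chaudhri 0.3188; Haddad 0.2365; Kowalski 0.2078; Petrov 0.1153; Vance 0.0917.
Pro-rata amounts: Orozco 23,260.99; Chaudhri 247,992.92; Haddad 183,994.01; Kowalski 161,622.36; Petrov 89,669.03; Vance 71,290.69.
At nearest $5: Orozco $23,260; Chaudhri $247,995; Haddad $183,995; Kowalski $161,620; Petrov $89,670; Vance $71,290. Sum = $777,830.
Sum already equals the total — no adjustment.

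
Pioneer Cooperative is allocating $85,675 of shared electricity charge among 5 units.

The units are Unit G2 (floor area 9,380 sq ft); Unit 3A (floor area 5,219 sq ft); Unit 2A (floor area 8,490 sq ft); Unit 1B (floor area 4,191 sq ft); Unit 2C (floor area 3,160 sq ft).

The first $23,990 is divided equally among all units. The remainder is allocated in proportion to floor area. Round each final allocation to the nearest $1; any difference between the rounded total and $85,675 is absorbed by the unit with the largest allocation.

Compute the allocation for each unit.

$23,990 shared equally gives $4,798 per unit.
Remainder $61,685 by floor area (total 30,440): Unit G2 19,008.06 → $19,008; Unit 3A 10,576.02 → $10,576; Unit 2A 17,204.52 → $17,205; Unit 1B 8,492.83 → $8,493; Unit 2C 6,403.57 → $6,404.
Rounding difference −$1 on remainder applied to Unit G2.
Totals: Unit G2 $4,798 + $19,007 = $23,805; Unit 3A $4,798 + $10,576 = $15,374; Unit 2A $4,798 + $17,205 = $22,003; Unit 1B $4,798 + $8,493 = $13,291; Unit 2C $4,798 + $6,404 = $11,202.

Unit G2: $23,805 · Unit 3A: $15,374 · Unit 2A: $22,003 · Unit 1B: $13,291 · Unit 2C: $11,202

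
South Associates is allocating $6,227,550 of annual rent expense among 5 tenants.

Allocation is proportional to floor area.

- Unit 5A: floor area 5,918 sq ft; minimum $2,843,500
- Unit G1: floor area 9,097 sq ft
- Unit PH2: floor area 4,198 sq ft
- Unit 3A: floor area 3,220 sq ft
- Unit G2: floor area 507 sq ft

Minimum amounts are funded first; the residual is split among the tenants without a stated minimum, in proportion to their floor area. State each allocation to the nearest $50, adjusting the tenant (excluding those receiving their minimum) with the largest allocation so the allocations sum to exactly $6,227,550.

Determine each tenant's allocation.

Guaranteed amounts: Unit 5A $2,843,500. Balance $3,384,050.
Balance split over remaining floor area 17,022: Unit G1 1,808,524.43 → $1,808,500; Unit PH2 834,581.24 → $834,600; Unit 3A 640,150.45 → $640,150; Unit G2 100,793.88 → $100,800.

Unit 5A: $2,843,500 | Unit G1: $1,808,500 | Unit PH2: $834,600 | Unit 3A: $640,150 | Unit G2: $100,800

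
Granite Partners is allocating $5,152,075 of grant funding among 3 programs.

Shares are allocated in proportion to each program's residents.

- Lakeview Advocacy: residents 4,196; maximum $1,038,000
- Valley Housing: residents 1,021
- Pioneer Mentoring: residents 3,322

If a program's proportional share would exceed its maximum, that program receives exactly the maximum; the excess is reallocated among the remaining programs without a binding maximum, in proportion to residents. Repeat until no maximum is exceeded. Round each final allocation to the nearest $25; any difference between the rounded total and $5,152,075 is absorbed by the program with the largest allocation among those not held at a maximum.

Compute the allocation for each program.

Combined residents = 8,539.
Pro-rata shares before constraints: Lakeview Advocacy 2,531,690.68; Valley Housing 616,028.64; Pioneer Mentoring 2,004,355.68.
Cap binds for Lakeview Advocacy ($1,038,000); remaining pool $4,114,075 reallocated over remaining residents 4,343.
Redistributed shares: Valley Housing 967,181.80 → $967,175; Pioneer Mentoring 3,146,893.20 → $3,146,900.

Lakeview Advocacy: $1,038,000 | Valley Housing: $967,175 | Pioneer Mentoring: $3,146,900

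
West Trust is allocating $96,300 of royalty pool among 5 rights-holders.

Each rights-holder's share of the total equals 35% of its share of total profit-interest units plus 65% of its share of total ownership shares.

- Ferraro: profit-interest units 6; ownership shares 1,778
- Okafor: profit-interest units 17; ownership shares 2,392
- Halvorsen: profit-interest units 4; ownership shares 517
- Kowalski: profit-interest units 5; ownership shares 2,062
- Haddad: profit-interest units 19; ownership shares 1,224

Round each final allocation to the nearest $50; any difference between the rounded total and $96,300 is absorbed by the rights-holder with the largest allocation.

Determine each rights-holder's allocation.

Ferraro: $17,900 | Okafor: $30,050 | Halvorsen: $6,700 | Kowalski: $19,500 | Haddad: $22,150

Totals — profit-interest units 51, ownership shares 7,973.
Blended shares (35% profit-interest units + 65% ownership shares): Ferraro 0.1861; Okafor 0.3117; Halvorsen 0.0696; Kowalski 0.2024; Haddad 0.2302.
Pro-rata amounts: Ferraro 17,924.14; Okafor 30,014.29; Halvorsen 6,702.43; Kowalski 19,492.91; Haddad 22,166.23.
At nearest $50: Ferraro $17,900; Okafor $30,000; Halvorsen $6,700; Kowalski $19,500; Haddad $22,150. Sum = $96,250.
Difference $96,300 − $96,250 = +$50 applied to largest allocation (Okafor): Okafor becomes $30,050.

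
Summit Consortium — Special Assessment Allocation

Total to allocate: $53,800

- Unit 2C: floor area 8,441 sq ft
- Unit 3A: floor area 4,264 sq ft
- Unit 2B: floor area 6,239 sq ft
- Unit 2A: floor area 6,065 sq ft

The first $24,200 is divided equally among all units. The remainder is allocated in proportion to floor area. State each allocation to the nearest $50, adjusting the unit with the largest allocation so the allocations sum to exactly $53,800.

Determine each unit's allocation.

$24,200 shared equally gives $6,050 per unit.
Remainder $29,600 by floor area (total 25,009): Unit 2C 9,990.55 → $10,000; Unit 3A 5,046.76 → $5,050; Unit 2B 7,384.32 → $7,400; Unit 2A 7,178.38 → $7,200.
Rounding difference −$50 on remainder applied to Unit 2C.
Totals: Unit 2C $6,050 + $9,950 = $16,000; Unit 3A $6,050 + $5,050 = $11,100; Unit 2B $6,050 + $7,400 = $13,450; Unit 2A $6,050 + $7,200 = $13,250.

Unit 2C: $16,000 · Unit 3A: $11,100 · Unit 2B: $13,450 · Unit 2A: $13,250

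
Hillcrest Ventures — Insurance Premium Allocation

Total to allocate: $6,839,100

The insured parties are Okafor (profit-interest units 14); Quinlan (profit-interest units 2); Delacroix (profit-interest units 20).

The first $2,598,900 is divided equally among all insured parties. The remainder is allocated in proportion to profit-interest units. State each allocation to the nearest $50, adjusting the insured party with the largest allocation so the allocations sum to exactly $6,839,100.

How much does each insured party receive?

Okafor: $2,515,250; Quinlan: $1,101,850; Delacroix: $3,222,000

First tranche $2,598,900 split equally: $866,300 each.
Remainder $4,240,200 by profit-interest units (total 36): Okafor 1,648,966.67 → $1,648,950; Quinlan 235,566.67 → $235,550; Delacroix 2,355,666.67 → $2,355,650.
Rounding difference +$50 on remainder applied to Delacroix.
Totals: Okafor $866,300 + $1,648,950 = $2,515,250; Quinlan $866,300 + $235,550 = $1,101,850; Delacroix $866,300 + $2,355,700 = $3,222,000.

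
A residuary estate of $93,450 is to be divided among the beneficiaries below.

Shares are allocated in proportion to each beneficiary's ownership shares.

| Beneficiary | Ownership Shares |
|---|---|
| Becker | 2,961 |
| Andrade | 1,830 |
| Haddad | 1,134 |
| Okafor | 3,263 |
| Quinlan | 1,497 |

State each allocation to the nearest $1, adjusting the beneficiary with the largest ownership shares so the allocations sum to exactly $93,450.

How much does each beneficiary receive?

Becker: $25,897 | Andrade: $16,005 | Haddad: $9,918 | Okafor: $28,537 | Quinlan: $13,093

Ownership shares total: 10,685.
Proportional shares: Becker 2,961/10,685 × $93,450 = 25,896.63; Andrade 1,830/10,685 × $93,450 = 16,005.01; Haddad 1,134/10,685 × $93,450 = 9,917.86; Okafor 3,263/10,685 × $93,450 = 28,537.89; Quinlan 1,497/10,685 × $93,450 = 13,092.62.
After rounding ($1): Becker $25,897; Andrade $16,005; Haddad $9,918; Okafor $28,538; Quinlan $13,093. Sum = $93,451.
Difference $93,450 − $93,451 = −$1 applied to largest ownership shares (Okafor): Okafor becomes $28,537.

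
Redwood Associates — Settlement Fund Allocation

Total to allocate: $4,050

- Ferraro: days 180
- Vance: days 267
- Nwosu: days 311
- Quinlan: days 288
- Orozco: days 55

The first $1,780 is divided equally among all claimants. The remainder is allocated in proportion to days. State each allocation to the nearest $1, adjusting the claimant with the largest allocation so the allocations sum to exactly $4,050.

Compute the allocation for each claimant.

Ferraro: $727 · Vance: $906 · Nwosu: $998 · Quinlan: $950 · Orozco: $469

Equal tier: $1,780 ÷ 5 = $356 apiece.
Remainder $2,270 by days (total 1,101): Ferraro 371.12 → $371; Vance 550.49 → $550; Nwosu 641.21 → $641; Quinlan 593.79 → $594; Orozco 113.40 → $113.
Rounding difference +$1 on remainder applied to Nwosu.
Totals: Ferraro $356 + $371 = $727; Vance $356 + $550 = $906; Nwosu $356 + $642 = $998; Quinlan $356 + $594 = $950; Orozco $356 + $113 = $469.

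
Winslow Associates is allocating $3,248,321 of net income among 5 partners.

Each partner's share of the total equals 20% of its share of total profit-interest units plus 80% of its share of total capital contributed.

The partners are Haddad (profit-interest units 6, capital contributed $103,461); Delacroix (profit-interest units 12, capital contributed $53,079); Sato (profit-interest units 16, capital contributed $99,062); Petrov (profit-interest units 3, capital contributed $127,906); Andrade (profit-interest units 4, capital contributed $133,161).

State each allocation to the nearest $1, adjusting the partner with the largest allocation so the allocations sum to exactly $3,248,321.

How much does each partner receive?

Haddad: $615,444 | Delacroix: $457,114 | Sato: $751,773 | Petrov: $690,857 | Andrade: $733,133

Totals — profit-interest units 41, capital contributed 516,669.
Combined weights (20% profit-interest units + 80% capital contributed): Haddad 0.1895; Delacroix 0.1407; Sato 0.2314; Petrov 0.2127; Andrade 0.2257.
Raw shares: Haddad 615,443.94; Delacroix 457,113.65; Sato 751,773.26; Petrov 690,856.98; Andrade 733,133.18.
At nearest $1: Haddad $615,444; Delacroix $457,114; Sato $751,773; Petrov $690,857; Andrade $733,133. Sum = $3,248,321.
No rounding difference to absorb.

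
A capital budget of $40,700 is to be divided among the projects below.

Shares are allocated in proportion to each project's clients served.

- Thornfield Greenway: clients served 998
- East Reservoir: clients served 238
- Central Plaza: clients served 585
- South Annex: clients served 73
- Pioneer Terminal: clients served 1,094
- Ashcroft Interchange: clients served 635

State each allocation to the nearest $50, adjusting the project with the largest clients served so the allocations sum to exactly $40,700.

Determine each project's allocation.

Thornfield Greenway: $11,200; East Reservoir: $2,650; Central Plaza: $6,550; South Annex: $800; Pioneer Terminal: $12,350; Ashcroft Interchange: $7,150

Total clients served = 998 + 238 + 585 + 73 + 1,094 + 635 = 3,623.
Pro-rata amounts: Thornfield Greenway 11,211.32; East Reservoir 2,673.64; Central Plaza 6,571.76; South Annex 820.07; Pioneer Terminal 12,289.76; Ashcroft Interchange 7,133.45.
After rounding ($50): Thornfield Greenway $11,200; East Reservoir $2,650; Central Plaza $6,550; South Annex $800; Pioneer Terminal $12,300; Ashcroft Interchange $7,150. Sum = $40,650.
Difference $40,700 − $40,650 = +$50 applied to largest clients served (Pioneer Terminal): Pioneer Terminal becomes $12,350.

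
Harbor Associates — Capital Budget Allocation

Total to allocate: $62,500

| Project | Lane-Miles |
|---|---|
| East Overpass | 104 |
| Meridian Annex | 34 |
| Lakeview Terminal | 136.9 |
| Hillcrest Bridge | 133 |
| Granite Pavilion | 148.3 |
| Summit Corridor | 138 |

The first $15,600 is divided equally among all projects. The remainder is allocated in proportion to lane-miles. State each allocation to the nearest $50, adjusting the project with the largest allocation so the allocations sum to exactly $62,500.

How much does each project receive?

First tranche $15,600 split equally: $2,600 each.
Remainder $46,900 by lane-miles (total 694.2): East Overpass 7,026.22 → $7,050; Meridian Annex 2,297.03 → $2,300; Lakeview Terminal 9,248.93 → $9,250; Hillcrest Bridge 8,985.45 → $9,000; Granite Pavilion 10,019.12 → $10,000; Summit Corridor 9,323.25 → $9,300.
Totals: East Overpass $2,600 + $7,050 = $9,650; Meridian Annex $2,600 + $2,300 = $4,900; Lakeview Terminal $2,600 + $9,250 = $11,850; Hillcrest Bridge $2,600 + $9,000 = $11,600; Granite Pavilion $2,600 + $10,000 = $12,600; Summit Corridor $2,600 + $9,300 = $11,900.

East Overpass: $9,650 · Meridian Annex: $4,900 · Lakeview Terminal: $11,850 · Hillcrest Bridge: $11,600 · Granite Pavilion: $12,600 · Summit Corridor: $11,900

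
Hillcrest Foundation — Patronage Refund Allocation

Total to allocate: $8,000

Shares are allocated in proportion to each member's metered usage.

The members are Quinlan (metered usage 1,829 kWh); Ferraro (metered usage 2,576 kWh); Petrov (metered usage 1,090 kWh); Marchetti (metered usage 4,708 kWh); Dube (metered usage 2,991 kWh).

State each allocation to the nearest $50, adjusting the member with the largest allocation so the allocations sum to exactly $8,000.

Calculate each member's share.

Quinlan: $1,100 · Ferraro: $1,550 · Petrov: $650 · Marchetti: $2,900 · Dube: $1,800

Sum of metered usage: 13,194.
Raw shares: Quinlan 1,829/13,194 × $8,000 = 1,108.99; Ferraro 2,576/13,194 × $8,000 = 1,561.92; Petrov 1,090/13,194 × $8,000 = 660.91; Marchetti 4,708/13,194 × $8,000 = 2,854.63; Dube 2,991/13,194 × $8,000 = 1,813.55.
At nearest $50: Quinlan $1,100; Ferraro $1,550; Petrov $650; Marchetti $2,850; Dube $1,800. Sum = $7,950.
Difference $8,000 − $7,950 = +$50 applied to largest allocation (Marchetti): Marchetti becomes $2,900.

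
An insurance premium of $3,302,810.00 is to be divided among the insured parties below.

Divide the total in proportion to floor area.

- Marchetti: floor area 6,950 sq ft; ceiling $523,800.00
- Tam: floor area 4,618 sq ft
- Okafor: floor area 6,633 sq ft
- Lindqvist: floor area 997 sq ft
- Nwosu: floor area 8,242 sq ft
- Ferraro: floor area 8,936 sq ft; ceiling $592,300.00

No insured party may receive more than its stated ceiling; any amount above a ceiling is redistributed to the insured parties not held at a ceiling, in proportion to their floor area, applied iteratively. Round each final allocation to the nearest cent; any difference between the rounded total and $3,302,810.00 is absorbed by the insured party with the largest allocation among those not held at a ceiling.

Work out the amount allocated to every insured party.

Marchetti: $523,800.00 · Tam: $492,836.84 · Okafor: $707,879.33 · Lindqvist: $106,400.68 · Nwosu: $879,593.15 · Ferraro: $592,300.00

Floor area total: 36,376.
Proportional shares (ignoring caps): Marchetti 631,035.0093; Tam 419,297.7947; Okafor 602,252.5492; Lindqvist 90,524.01501; Nwosu 748,343.9636; Ferraro 811,356.6681.
Cap binds for Marchetti ($523,800.00), Ferraro ($592,300.00); remaining pool $2,186,710.00 reallocated over remaining floor area 20,490.
Shares after redistribution: Tam 492,836.8365 → $492,836.84; Okafor 707,879.3280 → $707,879.33; Lindqvist 106,400.6769 → $106,400.68; Nwosu 879,593.1586 → $879,593.16.
Rounding difference −$0.01 applied to Nwosu → $879,593.15.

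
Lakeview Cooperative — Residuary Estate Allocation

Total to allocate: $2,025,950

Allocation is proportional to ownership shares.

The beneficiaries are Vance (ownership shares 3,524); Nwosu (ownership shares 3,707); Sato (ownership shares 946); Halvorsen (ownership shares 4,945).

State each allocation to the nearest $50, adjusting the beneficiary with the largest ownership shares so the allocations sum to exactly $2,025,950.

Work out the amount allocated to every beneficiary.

Sum of ownership shares: 13,122.
Unrounded shares: Vance 3,524/13,122 × $2,025,950 = 544,082.29; Nwosu 3,707/13,122 × $2,025,950 = 572,336.28; Sato 946/13,122 × $2,025,950 = 146,056.14; Halvorsen 4,945/13,122 × $2,025,950 = 763,475.29.
Rounded to nearest $50: Vance $544,100; Nwosu $572,350; Sato $146,050; Halvorsen $763,500. Sum = $2,026,000.
Difference $2,025,950 − $2,026,000 = −$50 applied to largest ownership shares (Halvorsen): Halvorsen becomes $763,450.

Vance: $544,100 · Nwosu: $572,350 · Sato: $146,050 · Halvorsen: $763,450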